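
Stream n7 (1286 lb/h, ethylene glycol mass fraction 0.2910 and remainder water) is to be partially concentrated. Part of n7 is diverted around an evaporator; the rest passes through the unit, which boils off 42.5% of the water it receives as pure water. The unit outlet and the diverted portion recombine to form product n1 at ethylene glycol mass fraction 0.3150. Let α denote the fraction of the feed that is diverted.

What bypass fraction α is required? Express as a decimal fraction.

0.747

All 1286×0.291 = 374.23 lb/h of ethylene glycol reaches n1, so n1 = 374.23/0.315 = 1188 lb/h and vapour = 97.981 lb/h.
The evaporator receives (1−α)·1286 of feed at 0.709 water and removes 0.425 of that water:
0.425×0.709×(1−α)×1286 = 97.981
(1−α) = 97.981/387.5 = 0.2529;  α = 0.7471.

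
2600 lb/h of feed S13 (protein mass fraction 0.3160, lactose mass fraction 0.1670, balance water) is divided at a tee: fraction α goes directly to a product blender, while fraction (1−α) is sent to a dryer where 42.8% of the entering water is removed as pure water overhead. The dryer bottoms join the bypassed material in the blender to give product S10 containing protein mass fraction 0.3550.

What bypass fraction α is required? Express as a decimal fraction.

0.504

All 2600×0.316 = 821.6 lb/h of protein reaches S10, so S10 = 821.6/0.355 = 2314.4 lb/h and vapour = 285.63 lb/h.
The evaporator receives (1−α)·2600 of feed at 0.517 water and removes 0.428 of that water:
0.428×0.517×(1−α)×2600 = 285.63
(1−α) = 285.63/575.32 = 0.4965;  α = 0.5035.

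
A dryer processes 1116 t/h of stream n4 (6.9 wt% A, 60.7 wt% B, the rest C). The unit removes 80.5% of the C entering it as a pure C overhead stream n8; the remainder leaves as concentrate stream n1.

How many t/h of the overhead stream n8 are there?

C entering = 1116×0.324 = 361.58 t/h; overhead removed = 0.805×361.58 = 291.08 t/h.

291.1 t/h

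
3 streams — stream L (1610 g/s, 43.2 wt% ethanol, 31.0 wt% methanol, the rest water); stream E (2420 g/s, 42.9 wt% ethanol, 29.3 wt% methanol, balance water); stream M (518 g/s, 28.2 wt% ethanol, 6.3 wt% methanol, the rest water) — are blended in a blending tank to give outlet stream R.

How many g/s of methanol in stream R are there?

methanol out = methanol in = 1610×0.310 + 2420×0.293 + 518×0.063 = 1240.8 g/s.

1241 g/s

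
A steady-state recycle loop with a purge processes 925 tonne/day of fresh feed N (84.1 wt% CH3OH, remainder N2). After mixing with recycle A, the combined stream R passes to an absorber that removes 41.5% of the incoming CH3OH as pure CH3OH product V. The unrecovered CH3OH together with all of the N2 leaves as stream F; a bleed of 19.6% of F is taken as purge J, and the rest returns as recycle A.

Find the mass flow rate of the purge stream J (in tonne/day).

N2 enters only via N and leaves only via the purge: 925×0.159 = 0.196×(N2 in F), and the absorber passes all N2, so N2 in R = N2 in F = 750.38 tonne/day.
CH3OH in R: m_A = 925×0.841 + (1−0.196)·(1−0.415)·m_A, so m_A = 777.92/0.5297 = 1468.7 tonne/day.
F = (1−0.415)×1468.7 + 750.38 = 1609.6 tonne/day.
Purge J = 0.196×1609.6 = 315.48 tonne/day.

315.5 tonne/day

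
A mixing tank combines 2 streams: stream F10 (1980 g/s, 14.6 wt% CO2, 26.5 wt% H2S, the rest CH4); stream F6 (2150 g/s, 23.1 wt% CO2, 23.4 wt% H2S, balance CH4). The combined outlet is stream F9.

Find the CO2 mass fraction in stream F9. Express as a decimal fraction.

Total flow out = 1980 + 2150 = 4130 g/s.
CO2 in = 1980×0.146 + 2150×0.231 = 785.73 g/s.
CO2 mass fraction in F9 = 785.73/4130 = 0.190.

0.190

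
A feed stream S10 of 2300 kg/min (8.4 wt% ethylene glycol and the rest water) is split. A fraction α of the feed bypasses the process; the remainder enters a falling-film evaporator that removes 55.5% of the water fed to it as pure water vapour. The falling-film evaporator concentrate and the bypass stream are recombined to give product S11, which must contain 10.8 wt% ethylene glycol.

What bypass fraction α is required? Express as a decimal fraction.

All 2300×0.084 = 193.2 kg/min of ethylene glycol reaches S11, so S11 = 193.2/0.108 = 1788.9 kg/min and vapour = 511.11 kg/min.
The evaporator receives (1−α)·2300 of feed at 0.916 water and removes 0.555 of that water:
0.555×0.916×(1−α)×2300 = 511.11
(1−α) = 511.11/1169.3 = 0.4371;  α = 0.5629.

0.563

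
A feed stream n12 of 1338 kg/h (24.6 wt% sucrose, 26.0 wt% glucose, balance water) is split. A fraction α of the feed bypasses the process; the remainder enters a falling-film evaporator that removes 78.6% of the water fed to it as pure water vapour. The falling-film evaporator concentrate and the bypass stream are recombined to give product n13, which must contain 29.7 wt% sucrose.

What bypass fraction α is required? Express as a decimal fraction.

All 1338×0.246 = 329.15 kg/h of sucrose reaches n13, so n13 = 329.15/0.297 = 1108.2 kg/h and vapour = 229.76 kg/h.
The evaporator receives (1−α)·1338 of feed at 0.494 water and removes 0.786 of that water:
0.786×0.494×(1−α)×1338 = 229.76
(1−α) = 229.76/519.52 = 0.4422;  α = 0.5578.

0.558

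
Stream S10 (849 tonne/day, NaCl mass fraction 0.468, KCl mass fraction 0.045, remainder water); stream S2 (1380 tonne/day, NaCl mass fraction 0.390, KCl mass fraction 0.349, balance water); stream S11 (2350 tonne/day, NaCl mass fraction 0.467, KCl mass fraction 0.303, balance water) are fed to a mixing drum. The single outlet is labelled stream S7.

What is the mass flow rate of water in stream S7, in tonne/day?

1314 tonne/day

water out = water in = 849×0.487 + 1380×0.261 + 2350×0.230 = 1314.1 tonne/day.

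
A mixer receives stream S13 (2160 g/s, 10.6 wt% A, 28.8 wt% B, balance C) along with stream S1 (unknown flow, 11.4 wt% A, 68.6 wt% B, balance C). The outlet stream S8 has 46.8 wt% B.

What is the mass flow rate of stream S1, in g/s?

Let S1 be the unknown flow. Total out = 2160 + S1.
B balance: 622.08 + 0.686·S1 = 0.468·(2160 + S1)
(0.686 − 0.468)·S1 = 0.468×2160 − 622.08 = 388.8
S1 = 388.8 / 0.218 = 1783.5 g/s

1783 g/s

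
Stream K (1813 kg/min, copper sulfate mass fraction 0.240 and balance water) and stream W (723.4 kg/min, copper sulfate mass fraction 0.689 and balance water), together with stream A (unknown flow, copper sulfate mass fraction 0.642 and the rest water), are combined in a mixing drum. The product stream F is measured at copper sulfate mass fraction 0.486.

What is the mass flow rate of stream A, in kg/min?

Let A be the unknown flow. Total out = 2536.4 + A.
copper sulfate balance: 933.54 + 0.642·A = 0.486·(2536.4 + A)
(0.642 − 0.486)·A = 0.486×2536.4 − 933.54 = 299.15
A = 299.15 / 0.156 = 1917.6 kg/min

1918 kg/min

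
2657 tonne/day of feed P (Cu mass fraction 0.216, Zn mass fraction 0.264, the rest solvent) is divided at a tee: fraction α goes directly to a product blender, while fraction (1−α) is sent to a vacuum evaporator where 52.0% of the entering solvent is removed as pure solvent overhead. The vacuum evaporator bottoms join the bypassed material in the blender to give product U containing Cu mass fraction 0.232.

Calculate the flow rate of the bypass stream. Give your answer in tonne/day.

All 2657×0.216 = 573.91 tonne/day of Cu reaches U, so U = 573.91/0.232 = 2473.8 tonne/day and vapour = 183.24 tonne/day.
The evaporator receives (1−α)·2657 of feed at 0.520 solvent and removes 0.520 of that solvent:
0.520×0.520×(1−α)×2657 = 183.24
(1−α) = 183.24/718.45 = 0.2550;  α = 0.7450.
Bypass flow = 0.7450×2657 = 1979.3 tonne/day.

1979 tonne/day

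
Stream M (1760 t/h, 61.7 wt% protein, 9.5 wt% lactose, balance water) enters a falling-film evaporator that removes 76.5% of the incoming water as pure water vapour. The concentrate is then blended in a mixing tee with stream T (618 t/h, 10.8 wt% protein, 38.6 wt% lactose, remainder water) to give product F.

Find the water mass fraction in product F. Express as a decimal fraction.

0.217

Vapour removed = 0.765×0.288×1760 = 387.76 t/h; concentrate = 1372.2 t/h.
water reaching the mixer = 119.12 (from concentrate) + 618×0.506 = 431.82 t/h.
Product flow = 1372.2 + 618 = 1990.2 t/h; water fraction = 0.217.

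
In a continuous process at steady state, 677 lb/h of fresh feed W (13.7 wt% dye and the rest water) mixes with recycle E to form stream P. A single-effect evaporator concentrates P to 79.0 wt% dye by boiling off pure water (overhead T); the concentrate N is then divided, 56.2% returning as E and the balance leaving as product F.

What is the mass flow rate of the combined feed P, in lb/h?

Overall dye balance (none leaves overhead): dye in fresh feed = dye in product, i.e. 677×0.137 = (1−0.562)·N·0.790.
N = 92.749/(0.790×0.438) = 268.05 lb/h.
Recycle E = 0.562×268.05 = 150.64 lb/h.
Combined feed P = 677 + 150.64 = 827.64 lb/h.

827.6 lb/h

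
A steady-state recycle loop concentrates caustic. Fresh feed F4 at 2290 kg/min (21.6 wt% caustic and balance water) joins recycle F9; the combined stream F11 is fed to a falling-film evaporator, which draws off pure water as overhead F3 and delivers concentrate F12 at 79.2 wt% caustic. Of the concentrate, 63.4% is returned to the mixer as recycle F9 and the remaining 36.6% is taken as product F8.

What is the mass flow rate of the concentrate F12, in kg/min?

1706 kg/min

Overall caustic balance (none leaves overhead): caustic in fresh feed = caustic in product, i.e. 2290×0.216 = (1−0.634)·F12·0.792.
F12 = 494.64/(0.792×0.366) = 1706.4 kg/min.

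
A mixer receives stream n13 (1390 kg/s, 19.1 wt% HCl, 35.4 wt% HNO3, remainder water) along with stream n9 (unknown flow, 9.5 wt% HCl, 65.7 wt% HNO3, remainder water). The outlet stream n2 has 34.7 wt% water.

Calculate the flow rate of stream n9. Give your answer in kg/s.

Let n9 be the unknown flow. Total out = 1390 + n9.
water balance: 632.45 + 0.248·n9 = 0.347·(1390 + n9)
(0.248 − 0.347)·n9 = 0.347×1390 − 632.45 = -150.12
n9 = -150.12 / -0.099 = 1516.4 kg/s

1516 kg/s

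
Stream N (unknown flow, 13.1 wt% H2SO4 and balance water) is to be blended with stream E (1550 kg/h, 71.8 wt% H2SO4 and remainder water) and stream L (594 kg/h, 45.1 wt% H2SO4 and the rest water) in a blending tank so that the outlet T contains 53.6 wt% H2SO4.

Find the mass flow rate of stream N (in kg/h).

571.9 kg/h

Let N be the unknown flow. Total out = 2144 + N.
H2SO4 balance: 1380.8 + 0.131·N = 0.536·(2144 + N)
(0.131 − 0.536)·N = 0.536×2144 − 1380.8 = -231.61
N = -231.61 / -0.405 = 571.88 kg/h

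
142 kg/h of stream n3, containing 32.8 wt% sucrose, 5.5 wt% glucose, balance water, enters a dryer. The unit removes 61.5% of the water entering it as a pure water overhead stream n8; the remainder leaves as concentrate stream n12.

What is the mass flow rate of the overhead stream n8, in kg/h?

53.88 kg/h

water entering = 142×0.617 = 87.614 kg/h; overhead removed = 0.615×87.614 = 53.883 kg/h.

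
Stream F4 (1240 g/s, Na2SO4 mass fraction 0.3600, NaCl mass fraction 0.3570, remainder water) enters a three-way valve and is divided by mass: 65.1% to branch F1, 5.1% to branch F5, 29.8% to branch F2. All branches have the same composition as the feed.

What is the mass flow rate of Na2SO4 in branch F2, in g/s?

Branch F2 total = 0.298×1240 = 369.52 g/s.
Na2SO4 in F2 = 0.360×369.52 = 133.03 g/s.

133 g/s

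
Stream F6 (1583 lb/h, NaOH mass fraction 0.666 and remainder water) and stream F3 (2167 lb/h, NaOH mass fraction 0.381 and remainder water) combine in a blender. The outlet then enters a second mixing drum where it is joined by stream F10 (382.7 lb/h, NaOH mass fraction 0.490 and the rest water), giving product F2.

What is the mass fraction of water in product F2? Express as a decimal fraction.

Overall, product flow = 4132.7 lb/h.
water in = 1583×0.334 + 2167×0.619 + 382.7×0.510 = 2065.3 lb/h.
water fraction in F2 = 0.500.

0.500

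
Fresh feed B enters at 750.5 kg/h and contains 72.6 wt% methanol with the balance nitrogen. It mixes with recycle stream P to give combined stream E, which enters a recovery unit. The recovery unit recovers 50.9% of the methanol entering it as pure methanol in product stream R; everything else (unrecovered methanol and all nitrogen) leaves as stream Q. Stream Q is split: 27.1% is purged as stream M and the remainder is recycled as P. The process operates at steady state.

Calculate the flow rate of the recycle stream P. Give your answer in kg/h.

856.9 kg/h

nitrogen enters only via B and leaves only via the purge: 750.5×0.274 = 0.271×(nitrogen in Q), and the recovery unit passes all nitrogen, so nitrogen in E = nitrogen in Q = 758.81 kg/h.
methanol in E: m_A = 750.5×0.726 + (1−0.271)·(1−0.509)·m_A, so m_A = 544.86/0.6421 = 848.62 kg/h.
Q = (1−0.509)×848.62 + 758.81 = 1175.5 kg/h.
Recycle P = (1−0.271)×1175.5 = 856.92 kg/h.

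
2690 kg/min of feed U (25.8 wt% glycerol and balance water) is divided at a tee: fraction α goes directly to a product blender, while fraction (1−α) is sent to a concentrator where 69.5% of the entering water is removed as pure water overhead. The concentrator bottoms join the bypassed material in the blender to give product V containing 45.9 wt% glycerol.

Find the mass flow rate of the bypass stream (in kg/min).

All 2690×0.258 = 694.02 kg/min of glycerol reaches V, so V = 694.02/0.459 = 1512 kg/min and vapour = 1178 kg/min.
The evaporator receives (1−α)·2690 of feed at 0.742 water and removes 0.695 of that water:
0.695×0.742×(1−α)×2690 = 1178
(1−α) = 1178/1387.2 = 0.8492;  α = 0.1508.
Bypass flow = 0.1508×2690 = 405.73 kg/min.

405.7 kg/min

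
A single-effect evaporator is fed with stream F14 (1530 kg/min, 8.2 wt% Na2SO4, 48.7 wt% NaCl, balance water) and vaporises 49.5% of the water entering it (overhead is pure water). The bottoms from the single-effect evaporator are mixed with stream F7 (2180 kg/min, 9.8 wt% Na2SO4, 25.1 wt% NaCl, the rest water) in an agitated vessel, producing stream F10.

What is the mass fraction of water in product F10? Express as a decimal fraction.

Vapour removed = 0.495×0.431×1530 = 326.42 kg/min; concentrate = 1203.6 kg/min.
water reaching the mixer = 333.01 (from concentrate) + 2180×0.651 = 1752.2 kg/min.
Product flow = 1203.6 + 2180 = 3383.6 kg/min; water fraction = 0.518.

0.518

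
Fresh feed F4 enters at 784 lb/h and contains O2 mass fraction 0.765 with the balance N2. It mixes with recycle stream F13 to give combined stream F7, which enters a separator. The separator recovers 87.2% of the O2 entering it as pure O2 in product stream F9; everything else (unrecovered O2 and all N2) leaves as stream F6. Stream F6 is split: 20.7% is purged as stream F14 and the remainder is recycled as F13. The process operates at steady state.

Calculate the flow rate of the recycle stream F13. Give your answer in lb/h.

N2 enters only via F4 and leaves only via the purge: 784×0.235 = 0.207×(N2 in F6), and the separator passes all N2, so N2 in F7 = N2 in F6 = 890.05 lb/h.
O2 in F7: m_A = 784×0.765 + (1−0.207)·(1−0.872)·m_A, so m_A = 599.76/0.8985 = 667.52 lb/h.
F6 = (1−0.872)×667.52 + 890.05 = 975.49 lb/h.
Recycle F13 = (1−0.207)×975.49 = 773.56 lb/h.

773.6 lb/h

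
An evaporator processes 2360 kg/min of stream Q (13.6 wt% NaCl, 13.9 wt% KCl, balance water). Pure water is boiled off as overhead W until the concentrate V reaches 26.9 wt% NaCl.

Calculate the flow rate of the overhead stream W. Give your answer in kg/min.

NaCl is conserved: 2360×0.136 = 320.96 kg/min all reports to the concentrate.
Concentrate = 320.96/(target fraction) = 1193.2 kg/min.
Overhead = 2360 − 1193.2 = 1166.8 kg/min.

1167 kg/min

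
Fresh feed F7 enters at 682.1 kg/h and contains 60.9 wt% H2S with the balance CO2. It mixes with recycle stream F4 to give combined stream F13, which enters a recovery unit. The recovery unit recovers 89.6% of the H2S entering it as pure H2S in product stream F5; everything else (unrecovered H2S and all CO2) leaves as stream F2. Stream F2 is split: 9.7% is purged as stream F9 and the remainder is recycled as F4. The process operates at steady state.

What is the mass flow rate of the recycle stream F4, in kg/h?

CO2 enters only via F7 and leaves only via the purge: 682.1×0.391 = 0.097×(CO2 in F2), and the recovery unit passes all CO2, so CO2 in F13 = CO2 in F2 = 2749.5 kg/h.
H2S in F13: m_A = 682.1×0.609 + (1−0.097)·(1−0.896)·m_A, so m_A = 415.4/0.9061 = 458.45 kg/h.
F2 = (1−0.896)×458.45 + 2749.5 = 2797.2 kg/h.
Recycle F4 = (1−0.097)×2797.2 = 2525.8 kg/h.

2526 kg/h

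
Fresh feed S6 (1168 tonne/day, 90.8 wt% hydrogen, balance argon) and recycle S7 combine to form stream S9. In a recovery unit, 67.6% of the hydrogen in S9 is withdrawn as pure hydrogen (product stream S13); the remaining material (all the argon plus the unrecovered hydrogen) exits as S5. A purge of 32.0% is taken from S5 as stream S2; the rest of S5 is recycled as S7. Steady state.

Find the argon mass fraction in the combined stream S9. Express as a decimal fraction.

0.198

argon enters only via S6 and leaves only via the purge: 1168×0.092 = 0.320×(argon in S5), and the recovery unit passes all argon, so argon in S9 = argon in S5 = 335.8 tonne/day.
hydrogen in S9: m_A = 1168×0.908 + (1−0.320)·(1−0.676)·m_A, so m_A = 1060.5/0.7797 = 1360.2 tonne/day.
S9 = 1360.2 + 335.8 = 1696 tonne/day.
argon fraction in S9 = 335.8/1696 = 0.198.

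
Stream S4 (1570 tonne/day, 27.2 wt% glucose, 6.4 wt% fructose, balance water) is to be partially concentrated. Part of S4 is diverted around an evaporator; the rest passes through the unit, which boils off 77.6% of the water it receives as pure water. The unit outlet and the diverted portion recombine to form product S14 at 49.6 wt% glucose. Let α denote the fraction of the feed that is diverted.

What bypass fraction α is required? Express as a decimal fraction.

0.124

All 1570×0.272 = 427.04 tonne/day of glucose reaches S14, so S14 = 427.04/0.496 = 860.97 tonne/day and vapour = 709.03 tonne/day.
The evaporator receives (1−α)·1570 of feed at 0.664 water and removes 0.776 of that water:
0.776×0.664×(1−α)×1570 = 709.03
(1−α) = 709.03/808.96 = 0.8765;  α = 0.1235.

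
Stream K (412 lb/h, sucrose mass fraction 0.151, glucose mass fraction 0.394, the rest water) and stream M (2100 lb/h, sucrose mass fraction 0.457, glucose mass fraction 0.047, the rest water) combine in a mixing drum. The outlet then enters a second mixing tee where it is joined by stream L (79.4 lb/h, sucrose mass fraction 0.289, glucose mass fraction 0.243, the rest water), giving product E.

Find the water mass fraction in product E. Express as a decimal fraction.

Overall, product flow = 2591.4 lb/h.
water in = 412×0.455 + 2100×0.496 + 79.4×0.468 = 1266.2 lb/h.
water fraction in E = 0.489.

0.489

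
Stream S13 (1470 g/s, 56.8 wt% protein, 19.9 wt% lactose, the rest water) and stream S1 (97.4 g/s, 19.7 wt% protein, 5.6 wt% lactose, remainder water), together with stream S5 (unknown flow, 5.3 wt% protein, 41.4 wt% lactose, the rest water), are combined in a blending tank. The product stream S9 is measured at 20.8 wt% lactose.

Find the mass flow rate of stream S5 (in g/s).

136.1 g/s

Let S5 be the unknown flow. Total out = 1567.4 + S5.
lactose balance: 297.98 + 0.414·S5 = 0.208·(1567.4 + S5)
(0.414 − 0.208)·S5 = 0.208×1567.4 − 297.98 = 28.035
S5 = 28.035 / 0.206 = 136.09 g/s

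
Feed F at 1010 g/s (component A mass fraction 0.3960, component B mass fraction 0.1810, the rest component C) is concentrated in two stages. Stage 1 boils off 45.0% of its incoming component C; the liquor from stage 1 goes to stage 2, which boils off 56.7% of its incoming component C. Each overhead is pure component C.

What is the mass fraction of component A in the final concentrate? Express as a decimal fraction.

0.5843

component C in feed = 1010×0.423 = 427.23 g/s.
After stage 1: component C left = (1−0.450)×427.23 = 234.98; stream total = 817.75 g/s.
After stage 2: component C left = (1−0.567)×234.98 = 101.74; final concentrate = 684.51 g/s.
component A fraction = 399.96/684.51 = 0.5843.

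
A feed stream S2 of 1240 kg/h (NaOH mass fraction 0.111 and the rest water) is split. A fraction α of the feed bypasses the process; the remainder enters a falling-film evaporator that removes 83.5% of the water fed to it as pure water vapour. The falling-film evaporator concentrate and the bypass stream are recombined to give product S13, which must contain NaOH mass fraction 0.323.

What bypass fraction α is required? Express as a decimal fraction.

All 1240×0.111 = 137.64 kg/h of NaOH reaches S13, so S13 = 137.64/0.323 = 426.13 kg/h and vapour = 813.87 kg/h.
The evaporator receives (1−α)·1240 of feed at 0.889 water and removes 0.835 of that water:
0.835×0.889×(1−α)×1240 = 813.87
(1−α) = 813.87/920.47 = 0.8842;  α = 0.1158.

0.116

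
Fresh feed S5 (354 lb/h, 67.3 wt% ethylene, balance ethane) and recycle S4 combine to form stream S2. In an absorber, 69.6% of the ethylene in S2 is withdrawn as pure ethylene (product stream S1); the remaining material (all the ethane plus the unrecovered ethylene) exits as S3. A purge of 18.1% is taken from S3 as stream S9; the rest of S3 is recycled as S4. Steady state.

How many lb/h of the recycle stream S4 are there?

602.8 lb/h

ethane enters only via S5 and leaves only via the purge: 354×0.327 = 0.181×(ethane in S3), and the absorber passes all ethane, so ethane in S2 = ethane in S3 = 639.55 lb/h.
ethylene in S2: m_A = 354×0.673 + (1−0.181)·(1−0.696)·m_A, so m_A = 238.24/0.7510 = 317.22 lb/h.
S3 = (1−0.696)×317.22 + 639.55 = 735.98 lb/h.
Recycle S4 = (1−0.181)×735.98 = 602.77 lb/h.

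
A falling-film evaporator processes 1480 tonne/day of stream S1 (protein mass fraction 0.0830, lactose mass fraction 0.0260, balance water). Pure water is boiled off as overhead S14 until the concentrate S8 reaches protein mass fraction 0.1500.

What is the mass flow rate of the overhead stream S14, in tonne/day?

661.1 tonne/day

protein is conserved: 1480×0.083 = 122.84 tonne/day all reports to the concentrate.
Concentrate = 122.84/(target fraction) = 818.93 tonne/day.
Overhead = 1480 − 818.93 = 661.07 tonne/day.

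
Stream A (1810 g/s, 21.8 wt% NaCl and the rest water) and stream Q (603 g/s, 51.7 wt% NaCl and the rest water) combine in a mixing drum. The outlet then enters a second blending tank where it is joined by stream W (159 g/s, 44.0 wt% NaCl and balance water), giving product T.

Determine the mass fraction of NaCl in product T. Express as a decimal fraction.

Overall, product flow = 2572 g/s.
NaCl in = 1810×0.218 + 603×0.517 + 159×0.440 = 776.29 g/s.
NaCl fraction in T = 0.3018.

0.3018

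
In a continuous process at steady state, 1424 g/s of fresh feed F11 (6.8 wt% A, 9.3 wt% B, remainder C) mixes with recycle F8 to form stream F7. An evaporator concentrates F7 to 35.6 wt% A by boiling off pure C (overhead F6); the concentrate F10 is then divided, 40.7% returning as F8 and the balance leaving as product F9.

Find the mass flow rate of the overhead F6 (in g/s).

1152 g/s

Overall A balance (none leaves overhead): A in fresh feed = A in product, i.e. 1424×0.068 = (1−0.407)·F10·0.356.
F10 = 96.832/(0.356×0.593) = 458.68 g/s.
Recycle F8 = 0.407×458.68 = 186.68 g/s.
Combined feed F7 = 1424 + 186.68 = 1610.7 g/s.
Overhead F6 = F7 − F10 = 1610.7 − 458.68 = 1152 g/s.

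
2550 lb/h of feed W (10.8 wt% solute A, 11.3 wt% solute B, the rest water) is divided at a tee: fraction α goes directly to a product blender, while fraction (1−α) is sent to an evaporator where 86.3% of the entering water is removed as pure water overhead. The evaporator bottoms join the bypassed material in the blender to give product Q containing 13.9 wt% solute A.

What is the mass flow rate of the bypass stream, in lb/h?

All 2550×0.108 = 275.4 lb/h of solute A reaches Q, so Q = 275.4/0.139 = 1981.3 lb/h and vapour = 568.71 lb/h.
The evaporator receives (1−α)·2550 of feed at 0.779 water and removes 0.863 of that water:
0.863×0.779×(1−α)×2550 = 568.71
(1−α) = 568.71/1714.3 = 0.3317;  α = 0.6683.
Bypass flow = 0.6683×2550 = 1704.1 lb/h.

1704 lb/h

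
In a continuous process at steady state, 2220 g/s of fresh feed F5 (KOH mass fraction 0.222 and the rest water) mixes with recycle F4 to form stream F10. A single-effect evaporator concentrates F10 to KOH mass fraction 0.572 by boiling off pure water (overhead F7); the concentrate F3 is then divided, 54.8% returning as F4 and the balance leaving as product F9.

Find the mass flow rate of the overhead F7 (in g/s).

1358 g/s

Overall KOH balance (none leaves overhead): KOH in fresh feed = KOH in product, i.e. 2220×0.222 = (1−0.548)·F3·0.572.
F3 = 492.84/(0.572×0.452) = 1906.2 g/s.
Recycle F4 = 0.548×1906.2 = 1044.6 g/s.
Combined feed F10 = 2220 + 1044.6 = 3264.6 g/s.
Overhead F7 = F10 − F3 = 3264.6 − 1906.2 = 1358.4 g/s.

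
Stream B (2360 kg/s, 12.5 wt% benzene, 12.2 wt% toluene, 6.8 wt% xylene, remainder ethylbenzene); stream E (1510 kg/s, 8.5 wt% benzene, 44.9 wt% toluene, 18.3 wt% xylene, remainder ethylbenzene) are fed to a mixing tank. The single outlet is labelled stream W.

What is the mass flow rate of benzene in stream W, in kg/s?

benzene out = benzene in = 2360×0.125 + 1510×0.085 = 423.35 kg/s.

423.4 kg/s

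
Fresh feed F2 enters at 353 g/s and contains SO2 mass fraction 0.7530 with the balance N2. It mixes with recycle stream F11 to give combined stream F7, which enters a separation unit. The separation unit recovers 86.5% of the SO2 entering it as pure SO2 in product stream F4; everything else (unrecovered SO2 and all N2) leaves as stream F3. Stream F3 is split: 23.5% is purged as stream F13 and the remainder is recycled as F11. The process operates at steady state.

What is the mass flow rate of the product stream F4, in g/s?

256.4 g/s

SO2 in F7: m_A = 353×0.753 + (1−0.235)·(1−0.865)·m_A, so m_A = 265.81/0.8967 = 296.42 g/s.
Product F4 = 0.865×296.42 = 256.41 g/s.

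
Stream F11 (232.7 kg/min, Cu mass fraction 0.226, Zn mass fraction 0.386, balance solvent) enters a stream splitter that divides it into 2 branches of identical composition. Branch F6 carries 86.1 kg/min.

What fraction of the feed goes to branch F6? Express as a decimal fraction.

Fraction to F6 = 86.1/232.7 = 0.3700.

0.370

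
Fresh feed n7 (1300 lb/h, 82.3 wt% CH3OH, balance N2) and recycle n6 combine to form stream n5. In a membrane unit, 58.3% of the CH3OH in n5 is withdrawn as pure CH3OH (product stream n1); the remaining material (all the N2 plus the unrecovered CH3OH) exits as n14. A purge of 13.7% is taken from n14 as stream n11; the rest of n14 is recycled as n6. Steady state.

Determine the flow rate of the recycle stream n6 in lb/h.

N2 enters only via n7 and leaves only via the purge: 1300×0.177 = 0.137×(N2 in n14), and the membrane unit passes all N2, so N2 in n5 = N2 in n14 = 1679.6 lb/h.
CH3OH in n5: m_A = 1300×0.823 + (1−0.137)·(1−0.583)·m_A, so m_A = 1069.9/0.6401 = 1671.4 lb/h.
n14 = (1−0.583)×1671.4 + 1679.6 = 2376.5 lb/h.
Recycle n6 = (1−0.137)×2376.5 = 2050.9 lb/h.

2051 lb/h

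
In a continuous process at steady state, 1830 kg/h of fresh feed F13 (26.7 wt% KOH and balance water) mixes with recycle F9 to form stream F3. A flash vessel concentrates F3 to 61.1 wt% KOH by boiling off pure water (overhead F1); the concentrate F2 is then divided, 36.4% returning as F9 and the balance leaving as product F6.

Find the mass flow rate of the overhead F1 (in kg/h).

1030 kg/h

Overall KOH balance (none leaves overhead): KOH in fresh feed = KOH in product, i.e. 1830×0.267 = (1−0.364)·F2·0.611.
F2 = 488.61/(0.611×0.636) = 1257.4 kg/h.
Recycle F9 = 0.364×1257.4 = 457.68 kg/h.
Combined feed F3 = 1830 + 457.68 = 2287.7 kg/h.
Overhead F1 = F3 − F2 = 2287.7 − 1257.4 = 1030.3 kg/h.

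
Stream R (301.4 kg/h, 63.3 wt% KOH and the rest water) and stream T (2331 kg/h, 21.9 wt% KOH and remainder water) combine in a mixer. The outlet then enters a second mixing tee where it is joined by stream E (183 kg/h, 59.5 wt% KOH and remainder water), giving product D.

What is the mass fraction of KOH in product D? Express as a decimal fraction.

0.288

Overall, product flow = 2815.4 kg/h.
KOH in = 301.4×0.633 + 2331×0.219 + 183×0.595 = 810.16 kg/h.
KOH fraction in D = 0.288.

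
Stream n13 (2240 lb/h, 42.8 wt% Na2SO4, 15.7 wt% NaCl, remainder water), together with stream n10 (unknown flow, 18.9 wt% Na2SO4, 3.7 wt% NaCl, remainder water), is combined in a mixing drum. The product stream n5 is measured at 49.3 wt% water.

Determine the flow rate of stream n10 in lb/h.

Let n10 be the unknown flow. Total out = 2240 + n10.
water balance: 929.6 + 0.774·n10 = 0.493·(2240 + n10)
(0.774 − 0.493)·n10 = 0.493×2240 − 929.6 = 174.72
n10 = 174.72 / 0.281 = 621.78 lb/h

621.8 lb/h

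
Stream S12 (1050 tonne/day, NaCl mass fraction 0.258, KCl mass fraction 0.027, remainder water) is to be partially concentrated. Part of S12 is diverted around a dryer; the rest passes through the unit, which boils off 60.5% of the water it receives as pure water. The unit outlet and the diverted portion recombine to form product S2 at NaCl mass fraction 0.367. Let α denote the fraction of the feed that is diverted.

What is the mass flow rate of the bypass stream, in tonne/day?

All 1050×0.258 = 270.9 tonne/day of NaCl reaches S2, so S2 = 270.9/0.367 = 738.15 tonne/day and vapour = 311.85 tonne/day.
The evaporator receives (1−α)·1050 of feed at 0.715 water and removes 0.605 of that water:
0.605×0.715×(1−α)×1050 = 311.85
(1−α) = 311.85/454.2 = 0.6866;  α = 0.3134.
Bypass flow = 0.3134×1050 = 329.08 tonne/day.

329.1 tonne/day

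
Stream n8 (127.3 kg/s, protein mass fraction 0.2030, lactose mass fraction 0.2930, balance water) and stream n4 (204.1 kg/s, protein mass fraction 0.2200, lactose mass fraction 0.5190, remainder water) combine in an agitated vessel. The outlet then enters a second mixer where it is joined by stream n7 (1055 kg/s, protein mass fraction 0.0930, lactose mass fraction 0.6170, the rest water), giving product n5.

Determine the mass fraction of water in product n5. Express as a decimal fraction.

0.3054

Overall, product flow = 1386.4 kg/s.
water in = 127.3×0.504 + 204.1×0.261 + 1055×0.290 = 423.38 kg/s.
water fraction in n5 = 0.3054.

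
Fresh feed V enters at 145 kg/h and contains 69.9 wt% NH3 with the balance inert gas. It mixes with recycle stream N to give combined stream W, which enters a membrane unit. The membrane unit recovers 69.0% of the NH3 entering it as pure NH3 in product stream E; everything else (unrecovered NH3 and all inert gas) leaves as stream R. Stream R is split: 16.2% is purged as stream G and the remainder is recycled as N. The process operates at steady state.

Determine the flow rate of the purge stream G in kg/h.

inert gas enters only via V and leaves only via the purge: 145×0.301 = 0.162×(inert gas in R), and the membrane unit passes all inert gas, so inert gas in W = inert gas in R = 269.41 kg/h.
NH3 in W: m_A = 145×0.699 + (1−0.162)·(1−0.690)·m_A, so m_A = 101.35/0.7402 = 136.93 kg/h.
R = (1−0.690)×136.93 + 269.41 = 311.86 kg/h.
Purge G = 0.162×311.86 = 50.521 kg/h.

50.52 kg/h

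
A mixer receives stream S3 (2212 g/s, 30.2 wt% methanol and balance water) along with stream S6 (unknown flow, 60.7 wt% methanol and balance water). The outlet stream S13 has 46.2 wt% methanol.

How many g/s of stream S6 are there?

Let S6 be the unknown flow. Total out = 2212 + S6.
methanol balance: 668.02 + 0.607·S6 = 0.462·(2212 + S6)
(0.607 − 0.462)·S6 = 0.462×2212 − 668.02 = 353.92
S6 = 353.92 / 0.145 = 2440.8 g/s

2441 g/s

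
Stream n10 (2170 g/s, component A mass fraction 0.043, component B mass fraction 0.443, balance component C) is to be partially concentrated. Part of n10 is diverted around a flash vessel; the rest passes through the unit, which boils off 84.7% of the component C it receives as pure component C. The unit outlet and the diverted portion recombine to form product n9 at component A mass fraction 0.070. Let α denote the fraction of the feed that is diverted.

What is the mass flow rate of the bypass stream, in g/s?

247.4 g/s

All 2170×0.043 = 93.31 g/s of component A reaches n9, so n9 = 93.31/0.070 = 1333 g/s and vapour = 837 g/s.
The evaporator receives (1−α)·2170 of feed at 0.514 component C and removes 0.847 of that component C:
0.847×0.514×(1−α)×2170 = 837
(1−α) = 837/944.73 = 0.8860;  α = 0.1140.
Bypass flow = 0.1140×2170 = 247.44 g/s.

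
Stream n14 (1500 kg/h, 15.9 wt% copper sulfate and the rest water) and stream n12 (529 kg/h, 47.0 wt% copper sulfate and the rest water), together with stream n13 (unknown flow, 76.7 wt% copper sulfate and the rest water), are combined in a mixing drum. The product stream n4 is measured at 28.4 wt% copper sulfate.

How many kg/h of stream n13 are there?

184.5 kg/h

Let n13 be the unknown flow. Total out = 2029 + n13.
copper sulfate balance: 487.13 + 0.767·n13 = 0.284·(2029 + n13)
(0.767 − 0.284)·n13 = 0.284×2029 − 487.13 = 89.106
n13 = 89.106 / 0.483 = 184.48 kg/h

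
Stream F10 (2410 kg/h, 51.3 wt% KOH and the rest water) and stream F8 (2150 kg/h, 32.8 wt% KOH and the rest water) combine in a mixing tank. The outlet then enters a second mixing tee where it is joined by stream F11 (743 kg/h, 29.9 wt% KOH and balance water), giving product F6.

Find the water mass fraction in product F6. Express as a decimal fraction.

0.592

Overall, product flow = 5303 kg/h.
water in = 2410×0.487 + 2150×0.672 + 743×0.701 = 3139.3 kg/h.
water fraction in F6 = 0.592.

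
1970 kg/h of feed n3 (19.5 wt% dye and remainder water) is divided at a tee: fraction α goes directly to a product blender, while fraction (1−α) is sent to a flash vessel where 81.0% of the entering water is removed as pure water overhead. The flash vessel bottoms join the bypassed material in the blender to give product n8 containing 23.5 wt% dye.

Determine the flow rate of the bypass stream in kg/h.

All 1970×0.195 = 384.15 kg/h of dye reaches n8, so n8 = 384.15/0.235 = 1634.7 kg/h and vapour = 335.32 kg/h.
The evaporator receives (1−α)·1970 of feed at 0.805 water and removes 0.810 of that water:
0.810×0.805×(1−α)×1970 = 335.32
(1−α) = 335.32/1284.5 = 0.2610;  α = 0.7390.
Bypass flow = 0.7390×1970 = 1455.7 kg/h.

1456 kg/h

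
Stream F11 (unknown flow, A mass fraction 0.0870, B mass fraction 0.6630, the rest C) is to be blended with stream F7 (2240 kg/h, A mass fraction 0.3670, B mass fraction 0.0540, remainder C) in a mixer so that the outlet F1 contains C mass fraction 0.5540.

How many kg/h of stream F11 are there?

184.2 kg/h

Let F11 be the unknown flow. Total out = 2240 + F11.
C balance: 1297 + 0.250·F11 = 0.554·(2240 + F11)
(0.250 − 0.554)·F11 = 0.554×2240 − 1297 = -56
F11 = -56 / -0.304 = 184.21 kg/h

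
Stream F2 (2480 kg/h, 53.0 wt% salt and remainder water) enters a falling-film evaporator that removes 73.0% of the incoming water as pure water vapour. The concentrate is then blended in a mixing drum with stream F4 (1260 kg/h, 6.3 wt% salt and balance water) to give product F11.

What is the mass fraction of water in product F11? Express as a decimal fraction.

Vapour removed = 0.730×0.470×2480 = 850.89 kg/h; concentrate = 1629.1 kg/h.
water reaching the mixer = 314.71 (from concentrate) + 1260×0.937 = 1495.3 kg/h.
Product flow = 1629.1 + 1260 = 2889.1 kg/h; water fraction = 0.518.

0.518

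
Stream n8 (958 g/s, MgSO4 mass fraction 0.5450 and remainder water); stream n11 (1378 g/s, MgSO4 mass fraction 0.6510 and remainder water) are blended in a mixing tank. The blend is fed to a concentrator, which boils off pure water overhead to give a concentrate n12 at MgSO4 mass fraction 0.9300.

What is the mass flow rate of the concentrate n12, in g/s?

1526 g/s

MgSO4 entering = 958×0.545 + 1378×0.651 = 1419.2 g/s.
All MgSO4 reports to n12, so n12 = 1419.2/0.930 = 1526 g/s.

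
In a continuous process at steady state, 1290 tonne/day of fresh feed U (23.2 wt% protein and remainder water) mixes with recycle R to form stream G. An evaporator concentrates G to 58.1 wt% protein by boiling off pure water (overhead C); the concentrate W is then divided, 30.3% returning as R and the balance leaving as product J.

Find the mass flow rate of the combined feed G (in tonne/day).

1514 tonne/day

Overall protein balance (none leaves overhead): protein in fresh feed = protein in product, i.e. 1290×0.232 = (1−0.303)·W·0.581.
W = 299.28/(0.581×0.697) = 739.04 tonne/day.
Recycle R = 0.303×739.04 = 223.93 tonne/day.
Combined feed G = 1290 + 223.93 = 1513.9 tonne/day.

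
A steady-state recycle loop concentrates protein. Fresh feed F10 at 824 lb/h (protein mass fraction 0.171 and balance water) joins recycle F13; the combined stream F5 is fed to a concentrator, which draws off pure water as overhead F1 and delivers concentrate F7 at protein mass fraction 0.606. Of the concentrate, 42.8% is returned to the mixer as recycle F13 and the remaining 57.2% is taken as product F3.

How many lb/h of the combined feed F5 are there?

998 lb/h

Overall protein balance (none leaves overhead): protein in fresh feed = protein in product, i.e. 824×0.171 = (1−0.428)·F7·0.606.
F7 = 140.9/(0.606×0.572) = 406.49 lb/h.
Recycle F13 = 0.428×406.49 = 173.98 lb/h.
Combined feed F5 = 824 + 173.98 = 997.98 lb/h.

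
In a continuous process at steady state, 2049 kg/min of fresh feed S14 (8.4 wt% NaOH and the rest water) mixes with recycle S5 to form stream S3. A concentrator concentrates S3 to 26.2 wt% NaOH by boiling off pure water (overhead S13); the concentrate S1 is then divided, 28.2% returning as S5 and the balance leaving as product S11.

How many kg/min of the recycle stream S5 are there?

Overall NaOH balance (none leaves overhead): NaOH in fresh feed = NaOH in product, i.e. 2049×0.084 = (1−0.282)·S1·0.262.
S1 = 172.12/(0.262×0.718) = 914.95 kg/min.
Recycle S5 = 0.282×914.95 = 258.01 kg/min.

258 kg/min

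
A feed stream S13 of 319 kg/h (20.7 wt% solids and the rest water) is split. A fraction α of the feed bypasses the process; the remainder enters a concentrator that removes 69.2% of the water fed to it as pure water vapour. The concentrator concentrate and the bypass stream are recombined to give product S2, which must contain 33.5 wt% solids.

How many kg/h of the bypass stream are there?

96.89 kg/h

All 319×0.207 = 66.033 kg/h of solids reaches S2, so S2 = 66.033/0.335 = 197.11 kg/h and vapour = 121.89 kg/h.
The evaporator receives (1−α)·319 of feed at 0.793 water and removes 0.692 of that water:
0.692×0.793×(1−α)×319 = 121.89
(1−α) = 121.89/175.05 = 0.6963;  α = 0.3037.
Bypass flow = 0.3037×319 = 96.886 kg/h.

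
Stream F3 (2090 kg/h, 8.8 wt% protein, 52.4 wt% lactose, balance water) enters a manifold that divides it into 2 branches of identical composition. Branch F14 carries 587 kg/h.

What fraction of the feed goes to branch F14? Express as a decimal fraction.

0.281

Fraction to F14 = 587/2090 = 0.2809.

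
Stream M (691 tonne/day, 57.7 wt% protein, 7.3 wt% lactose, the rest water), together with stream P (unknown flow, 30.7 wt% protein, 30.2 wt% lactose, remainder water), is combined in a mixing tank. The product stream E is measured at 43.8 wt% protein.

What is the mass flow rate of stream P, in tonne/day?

733.2 tonne/day

Let P be the unknown flow. Total out = 691 + P.
protein balance: 398.71 + 0.307·P = 0.438·(691 + P)
(0.307 − 0.438)·P = 0.438×691 − 398.71 = -96.049
P = -96.049 / -0.131 = 733.2 tonne/day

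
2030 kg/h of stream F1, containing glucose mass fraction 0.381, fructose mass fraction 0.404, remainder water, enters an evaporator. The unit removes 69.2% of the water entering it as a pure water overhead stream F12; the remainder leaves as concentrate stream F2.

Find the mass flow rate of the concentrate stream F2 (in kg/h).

1728 kg/h

water entering = 2030×0.215 = 436.45 kg/h; overhead removed = 0.692×436.45 = 302.02 kg/h.
Concentrate = 2030 − 302.02 = 1728 kg/h.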